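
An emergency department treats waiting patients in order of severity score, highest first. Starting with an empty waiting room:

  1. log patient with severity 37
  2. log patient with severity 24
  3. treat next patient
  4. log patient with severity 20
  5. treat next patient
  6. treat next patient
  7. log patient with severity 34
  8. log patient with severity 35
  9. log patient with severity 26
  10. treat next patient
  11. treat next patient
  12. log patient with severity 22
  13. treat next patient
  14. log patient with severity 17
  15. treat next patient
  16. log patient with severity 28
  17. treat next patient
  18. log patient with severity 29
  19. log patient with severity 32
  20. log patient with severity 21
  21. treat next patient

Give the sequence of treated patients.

insert 37 → {37}
insert 24 → {37, 24}
treat next patient → 37; now {24}
insert 20 → {24, 20}
treat next patient → 24; now {20}
treat next patient → 20; now {}
insert 34 → {34}
insert 35 → {35, 34}
insert 26 → {35, 34, 26}
treat next patient → 35; now {34, 26}
treat next patient → 34; now {26}
insert 22 → {26, 22}
treat next patient → 26; now {22}
insert 17 → {22, 17}
treat next patient → 22; now {17}
insert 28 → {28, 17}
treat next patient → 28; now {17}
insert 29 → {29, 17}
insert 32 → {32, 29, 17}
insert 21 → {32, 29, 21, 17}
treat next patient → 32; now {29, 21, 17}

[37, 24, 20, 35, 34, 26, 22, 28, 32]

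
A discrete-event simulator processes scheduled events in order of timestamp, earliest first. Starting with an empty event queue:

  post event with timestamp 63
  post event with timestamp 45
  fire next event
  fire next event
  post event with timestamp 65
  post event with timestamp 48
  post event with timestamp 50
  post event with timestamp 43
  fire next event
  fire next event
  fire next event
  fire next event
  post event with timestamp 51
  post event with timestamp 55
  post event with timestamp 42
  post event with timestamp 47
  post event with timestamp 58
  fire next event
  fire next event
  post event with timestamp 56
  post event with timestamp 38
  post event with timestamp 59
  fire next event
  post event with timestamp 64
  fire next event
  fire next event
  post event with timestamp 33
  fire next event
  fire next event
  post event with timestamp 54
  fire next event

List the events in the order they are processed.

insert 63 → {63}
insert 45 → {45, 63}
fire next event → 45; now {63}
fire next event → 63; now {}
insert 65 → {65}
insert 48 → {48, 65}
insert 50 → {48, 50, 65}
insert 43 → {43, 48, 50, 65}
fire next event → 43; now {48, 50, 65}
fire next event → 48; now {50, 65}
fire next event → 50; now {65}
fire next event → 65; now {}
insert 51 → {51}
insert 55 → {51, 55}
insert 42 → {42, 51, 55}
insert 47 → {42, 47, 51, 55}
insert 58 → {42, 47, 51, 55, 58}
fire next event → 42; now {47, 51, 55, 58}
fire next event → 47; now {51, 55, 58}
insert 56 → {51, 55, 56, 58}
insert 38 → {38, 51, 55, 56, 58}
insert 59 → {38, 51, 55, 56, 58, 59}
fire next event → 38; now {51, 55, 56, 58, 59}
insert 64 → {51, 55, 56, 58, 59, 64}
fire next event → 51; now {55, 56, 58, 59, 64}
fire next event → 55; now {56, 58, 59, 64}
insert 33 → {33, 56, 58, 59, 64}
fire next event → 33; now {56, 58, 59, 64}
fire next event → 56; now {58, 59, 64}
insert 54 → {54, 58, 59, 64}
fire next event → 54; now {58, 59, 64}

45 → 63 → 43 → 48 → 50 → 65 → 42 → 47 → 38 → 51 → 55 → 33 → 56 → 54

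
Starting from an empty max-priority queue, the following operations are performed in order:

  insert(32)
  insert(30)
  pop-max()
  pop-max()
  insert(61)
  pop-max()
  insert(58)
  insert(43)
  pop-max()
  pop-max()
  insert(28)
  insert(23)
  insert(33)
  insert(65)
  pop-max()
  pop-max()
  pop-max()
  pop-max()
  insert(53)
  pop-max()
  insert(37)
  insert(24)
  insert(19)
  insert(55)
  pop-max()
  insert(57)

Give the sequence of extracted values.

32 → 30 → 61 → 58 → 43 → 65 → 33 → 28 → 23 → 53 → 55

insert 32 → {32}
insert 30 → {32, 30}
pop-max → 32; now {30}
pop-max → 30; now {}
insert 61 → {61}
pop-max → 61; now {}
insert 58 → {58}
insert 43 → {58, 43}
pop-max → 58; now {43}
pop-max → 43; now {}
insert 28 → {28}
insert 23 → {28, 23}
insert 33 → {33, 28, 23}
insert 65 → {65, 33, 28, 23}
pop-max → 65; now {33, 28, 23}
pop-max → 33; now {28, 23}
pop-max → 28; now {23}
pop-max → 23; now {}
insert 53 → {53}
pop-max → 53; now {}
insert 37 → {37}
insert 24 → {37, 24}
insert 19 → {37, 24, 19}
insert 55 → {55, 37, 24, 19}
pop-max → 55; now {37, 24, 19}
insert 57 → {57, 37, 24, 19}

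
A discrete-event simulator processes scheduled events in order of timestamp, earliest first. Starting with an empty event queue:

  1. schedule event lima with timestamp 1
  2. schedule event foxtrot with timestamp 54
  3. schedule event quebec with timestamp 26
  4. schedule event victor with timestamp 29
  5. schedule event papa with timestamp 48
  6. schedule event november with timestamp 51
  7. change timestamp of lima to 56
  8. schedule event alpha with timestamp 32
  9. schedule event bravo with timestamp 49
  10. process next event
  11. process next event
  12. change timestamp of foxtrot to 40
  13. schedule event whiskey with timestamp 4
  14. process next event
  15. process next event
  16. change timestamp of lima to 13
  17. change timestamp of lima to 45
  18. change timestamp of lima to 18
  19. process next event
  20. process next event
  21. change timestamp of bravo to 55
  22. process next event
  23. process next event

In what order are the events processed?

[quebec, victor, whiskey, alpha, lima, foxtrot, papa, november]

add lima (timestamp 1) → {lima:1}
add foxtrot (timestamp 54) → {lima:1, foxtrot:54}
add quebec (timestamp 26) → {lima:1, quebec:26, foxtrot:54}
add victor (timestamp 29) → {lima:1, quebec:26, victor:29, foxtrot:54}
add papa (timestamp 48) → {lima:1, quebec:26, victor:29, papa:48, foxtrot:54}
add november (timestamp 51) → {lima:1, quebec:26, victor:29, papa:48, november:51, foxtrot:54}
update lima to timestamp 56 → {quebec:26, victor:29, papa:48, november:51, foxtrot:54, lima:56}
add alpha (timestamp 32) → {quebec:26, victor:29, alpha:32, papa:48, november:51, foxtrot:54, lima:56}
add bravo (timestamp 49) → {quebec:26, victor:29, alpha:32, papa:48, bravo:49, november:51, foxtrot:54, lima:56}
process next event → quebec; now {victor:29, alpha:32, papa:48, bravo:49, november:51, foxtrot:54, lima:56}
process next event → victor; now {alpha:32, papa:48, bravo:49, november:51, foxtrot:54, lima:56}
update foxtrot to timestamp 40 → {alpha:32, foxtrot:40, papa:48, bravo:49, november:51, lima:56}
add whiskey (timestamp 4) → {whiskey:4, alpha:32, foxtrot:40, papa:48, bravo:49, november:51, lima:56}
process next event → whiskey; now {alpha:32, foxtrot:40, papa:48, bravo:49, november:51, lima:56}
process next event → alpha; now {foxtrot:40, papa:48, bravo:49, november:51, lima:56}
update lima to timestamp 13 → {lima:13, foxtrot:40, papa:48, bravo:49, november:51}
update lima to timestamp 45 → {foxtrot:40, lima:45, papa:48, bravo:49, november:51}
update lima to timestamp 18 → {lima:18, foxtrot:40, papa:48, bravo:49, november:51}
process next event → lima; now {foxtrot:40, papa:48, bravo:49, november:51}
process next event → foxtrot; now {papa:48, bravo:49, november:51}
update bravo to timestamp 55 → {papa:48, november:51, bravo:55}
process next event → papa; now {november:51, bravo:55}
process next event → november; now {bravo:55}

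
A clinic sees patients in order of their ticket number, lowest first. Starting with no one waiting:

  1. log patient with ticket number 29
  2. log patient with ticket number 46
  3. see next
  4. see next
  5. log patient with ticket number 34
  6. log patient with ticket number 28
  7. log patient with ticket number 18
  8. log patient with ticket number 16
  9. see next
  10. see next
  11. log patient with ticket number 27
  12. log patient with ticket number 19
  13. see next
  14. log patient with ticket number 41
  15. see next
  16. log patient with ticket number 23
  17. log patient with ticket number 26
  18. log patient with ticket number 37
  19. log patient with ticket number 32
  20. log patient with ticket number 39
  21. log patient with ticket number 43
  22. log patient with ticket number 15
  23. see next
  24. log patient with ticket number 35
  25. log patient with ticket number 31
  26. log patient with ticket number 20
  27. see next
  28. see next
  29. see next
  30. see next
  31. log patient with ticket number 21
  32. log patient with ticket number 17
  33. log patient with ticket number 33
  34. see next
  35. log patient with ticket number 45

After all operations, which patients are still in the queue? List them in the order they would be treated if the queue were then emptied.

insert 29 → {29}
insert 46 → {29, 46}
see next → 29; now {46}
see next → 46; now {}
insert 34 → {34}
insert 28 → {28, 34}
insert 18 → {18, 28, 34}
insert 16 → {16, 18, 28, 34}
see next → 16; now {18, 28, 34}
see next → 18; now {28, 34}
insert 27 → {27, 28, 34}
insert 19 → {19, 27, 28, 34}
see next → 19; now {27, 28, 34}
insert 41 → {27, 28, 34, 41}
see next → 27; now {28, 34, 41}
insert 23 → {23, 28, 34, 41}
insert 26 → {23, 26, 28, 34, 41}
insert 37 → {23, 26, 28, 34, 37, 41}
insert 32 → {23, 26, 28, 32, 34, 37, 41}
insert 39 → {23, 26, 28, 32, 34, 37, 39, 41}
insert 43 → {23, 26, 28, 32, 34, 37, 39, 41, 43}
insert 15 → {15, 23, 26, 28, 32, 34, 37, 39, 41, 43}
see next → 15; now {23, 26, 28, 32, 34, 37, 39, 41, 43}
insert 35 → {23, 26, 28, 32, 34, 35, 37, 39, 41, 43}
insert 31 → {23, 26, 28, 31, 32, 34, 35, 37, 39, 41, 43}
insert 20 → {20, 23, 26, 28, 31, 32, 34, 35, 37, 39, 41, 43}
see next → 20; now {23, 26, 28, 31, 32, 34, 35, 37, 39, 41, 43}
see next → 23; now {26, 28, 31, 32, 34, 35, 37, 39, 41, 43}
see next → 26; now {28, 31, 32, 34, 35, 37, 39, 41, 43}
see next → 28; now {31, 32, 34, 35, 37, 39, 41, 43}
insert 21 → {21, 31, 32, 34, 35, 37, 39, 41, 43}
insert 17 → {17, 21, 31, 32, 34, 35, 37, 39, 41, 43}
insert 33 → {17, 21, 31, 32, 33, 34, 35, 37, 39, 41, 43}
see next → 17; now {21, 31, 32, 33, 34, 35, 37, 39, 41, 43}
insert 45 → {21, 31, 32, 33, 34, 35, 37, 39, 41, 43, 45}

[21, 31, 32, 33, 34, 35, 37, 39, 41, 43, 45]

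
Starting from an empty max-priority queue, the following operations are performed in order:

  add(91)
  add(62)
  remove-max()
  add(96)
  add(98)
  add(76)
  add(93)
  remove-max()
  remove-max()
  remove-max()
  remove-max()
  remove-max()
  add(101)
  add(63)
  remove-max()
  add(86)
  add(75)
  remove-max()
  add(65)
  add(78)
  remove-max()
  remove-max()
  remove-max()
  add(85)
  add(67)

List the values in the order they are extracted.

[91, 98, 96, 93, 76, 62, 101, 86, 78, 75, 65]

insert 91 → {91}
insert 62 → {91, 62}
remove-max → 91; now {62}
insert 96 → {96, 62}
insert 98 → {98, 96, 62}
insert 76 → {98, 96, 76, 62}
insert 93 → {98, 96, 93, 76, 62}
remove-max → 98; now {96, 93, 76, 62}
remove-max → 96; now {93, 76, 62}
remove-max → 93; now {76, 62}
remove-max → 76; now {62}
remove-max → 62; now {}
insert 101 → {101}
insert 63 → {101, 63}
remove-max → 101; now {63}
insert 86 → {86, 63}
insert 75 → {86, 75, 63}
remove-max → 86; now {75, 63}
insert 65 → {75, 65, 63}
insert 78 → {78, 75, 65, 63}
remove-max → 78; now {75, 65, 63}
remove-max → 75; now {65, 63}
remove-max → 65; now {63}
insert 85 → {85, 63}
insert 67 → {85, 67, 63}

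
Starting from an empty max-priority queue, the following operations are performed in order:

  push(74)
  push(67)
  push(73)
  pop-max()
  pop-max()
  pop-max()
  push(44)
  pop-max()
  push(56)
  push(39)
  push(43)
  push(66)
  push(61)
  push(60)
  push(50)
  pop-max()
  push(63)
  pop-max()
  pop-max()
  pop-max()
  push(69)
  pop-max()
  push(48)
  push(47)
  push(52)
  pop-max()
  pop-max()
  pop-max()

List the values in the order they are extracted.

74 → 73 → 67 → 44 → 66 → 63 → 61 → 60 → 69 → 56 → 52 → 50

insert 74 → {74}
insert 67 → {74, 67}
insert 73 → {74, 73, 67}
pop-max → 74; now {73, 67}
pop-max → 73; now {67}
pop-max → 67; now {}
insert 44 → {44}
pop-max → 44; now {}
insert 56 → {56}
insert 39 → {56, 39}
insert 43 → {56, 43, 39}
insert 66 → {66, 56, 43, 39}
insert 61 → {66, 61, 56, 43, 39}
insert 60 → {66, 61, 60, 56, 43, 39}
insert 50 → {66, 61, 60, 56, 50, 43, 39}
pop-max → 66; now {61, 60, 56, 50, 43, 39}
insert 63 → {63, 61, 60, 56, 50, 43, 39}
pop-max → 63; now {61, 60, 56, 50, 43, 39}
pop-max → 61; now {60, 56, 50, 43, 39}
pop-max → 60; now {56, 50, 43, 39}
insert 69 → {69, 56, 50, 43, 39}
pop-max → 69; now {56, 50, 43, 39}
insert 48 → {56, 50, 48, 43, 39}
insert 47 → {56, 50, 48, 47, 43, 39}
insert 52 → {56, 52, 50, 48, 47, 43, 39}
pop-max → 56; now {52, 50, 48, 47, 43, 39}
pop-max → 52; now {50, 48, 47, 43, 39}
pop-max → 50; now {48, 47, 43, 39}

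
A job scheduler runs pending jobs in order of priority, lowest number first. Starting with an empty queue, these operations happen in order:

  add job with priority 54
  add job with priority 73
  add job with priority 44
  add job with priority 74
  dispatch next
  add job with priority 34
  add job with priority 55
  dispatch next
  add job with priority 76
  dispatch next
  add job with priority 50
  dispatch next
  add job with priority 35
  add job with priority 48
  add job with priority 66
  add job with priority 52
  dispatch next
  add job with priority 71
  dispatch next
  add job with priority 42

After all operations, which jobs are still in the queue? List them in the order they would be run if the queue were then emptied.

42, 52, 55, 66, 71, 73, 74, 76

insert 54 → {54}
insert 73 → {54, 73}
insert 44 → {44, 54, 73}
insert 74 → {44, 54, 73, 74}
dispatch next → 44; now {54, 73, 74}
insert 34 → {34, 54, 73, 74}
insert 55 → {34, 54, 55, 73, 74}
dispatch next → 34; now {54, 55, 73, 74}
insert 76 → {54, 55, 73, 74, 76}
dispatch next → 54; now {55, 73, 74, 76}
insert 50 → {50, 55, 73, 74, 76}
dispatch next → 50; now {55, 73, 74, 76}
insert 35 → {35, 55, 73, 74, 76}
insert 48 → {35, 48, 55, 73, 74, 76}
insert 66 → {35, 48, 55, 66, 73, 74, 76}
insert 52 → {35, 48, 52, 55, 66, 73, 74, 76}
dispatch next → 35; now {48, 52, 55, 66, 73, 74, 76}
insert 71 → {48, 52, 55, 66, 71, 73, 74, 76}
dispatch next → 48; now {52, 55, 66, 71, 73, 74, 76}
insert 42 → {42, 52, 55, 66, 71, 73, 74, 76}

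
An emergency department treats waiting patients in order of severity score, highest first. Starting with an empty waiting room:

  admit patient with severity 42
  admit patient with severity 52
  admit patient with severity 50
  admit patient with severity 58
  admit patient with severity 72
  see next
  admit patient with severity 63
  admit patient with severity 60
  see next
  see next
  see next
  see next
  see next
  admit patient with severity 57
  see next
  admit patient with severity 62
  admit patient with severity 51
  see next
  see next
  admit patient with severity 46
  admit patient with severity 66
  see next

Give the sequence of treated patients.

72, 63, 60, 58, 52, 50, 57, 62, 51, 66

insert 42 → {42}
insert 52 → {52, 42}
insert 50 → {52, 50, 42}
insert 58 → {58, 52, 50, 42}
insert 72 → {72, 58, 52, 50, 42}
see next → 72; now {58, 52, 50, 42}
insert 63 → {63, 58, 52, 50, 42}
insert 60 → {63, 60, 58, 52, 50, 42}
see next → 63; now {60, 58, 52, 50, 42}
see next → 60; now {58, 52, 50, 42}
see next → 58; now {52, 50, 42}
see next → 52; now {50, 42}
see next → 50; now {42}
insert 57 → {57, 42}
see next → 57; now {42}
insert 62 → {62, 42}
insert 51 → {62, 51, 42}
see next → 62; now {51, 42}
see next → 51; now {42}
insert 46 → {46, 42}
insert 66 → {66, 46, 42}
see next → 66; now {46, 42}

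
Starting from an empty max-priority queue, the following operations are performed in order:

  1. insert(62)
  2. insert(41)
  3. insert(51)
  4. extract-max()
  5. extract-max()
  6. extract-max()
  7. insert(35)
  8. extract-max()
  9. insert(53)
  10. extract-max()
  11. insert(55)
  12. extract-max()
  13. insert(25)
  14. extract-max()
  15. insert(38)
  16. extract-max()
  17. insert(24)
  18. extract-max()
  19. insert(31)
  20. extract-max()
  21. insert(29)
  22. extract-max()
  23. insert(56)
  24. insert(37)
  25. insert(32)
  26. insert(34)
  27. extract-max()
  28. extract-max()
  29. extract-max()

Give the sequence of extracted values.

insert 62 → {62}
insert 41 → {62, 41}
insert 51 → {62, 51, 41}
extract-max → 62; now {51, 41}
extract-max → 51; now {41}
extract-max → 41; now {}
insert 35 → {35}
extract-max → 35; now {}
insert 53 → {53}
extract-max → 53; now {}
insert 55 → {55}
extract-max → 55; now {}
insert 25 → {25}
extract-max → 25; now {}
insert 38 → {38}
extract-max → 38; now {}
insert 24 → {24}
extract-max → 24; now {}
insert 31 → {31}
extract-max → 31; now {}
insert 29 → {29}
extract-max → 29; now {}
insert 56 → {56}
insert 37 → {56, 37}
insert 32 → {56, 37, 32}
insert 34 → {56, 37, 34, 32}
extract-max → 56; now {37, 34, 32}
extract-max → 37; now {34, 32}
extract-max → 34; now {32}

62, 51, 41, 35, 53, 55, 25, 38, 24, 31, 29, 56, 37, 34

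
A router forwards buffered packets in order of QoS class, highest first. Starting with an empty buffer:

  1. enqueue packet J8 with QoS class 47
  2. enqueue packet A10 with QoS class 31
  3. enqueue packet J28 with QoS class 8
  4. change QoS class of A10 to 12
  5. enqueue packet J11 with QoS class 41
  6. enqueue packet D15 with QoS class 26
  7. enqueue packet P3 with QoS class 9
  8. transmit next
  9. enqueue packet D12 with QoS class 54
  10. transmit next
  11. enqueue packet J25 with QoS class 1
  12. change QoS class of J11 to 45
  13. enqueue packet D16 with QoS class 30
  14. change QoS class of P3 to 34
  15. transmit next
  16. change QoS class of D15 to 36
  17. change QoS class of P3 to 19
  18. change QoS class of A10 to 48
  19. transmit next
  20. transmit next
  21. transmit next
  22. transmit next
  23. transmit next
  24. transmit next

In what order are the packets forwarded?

add J8 (QoS class 47) → {J8:47}
add A10 (QoS class 31) → {J8:47, A10:31}
add J28 (QoS class 8) → {J8:47, A10:31, J28:8}
update A10 to QoS class 12 → {J8:47, A10:12, J28:8}
add J11 (QoS class 41) → {J8:47, J11:41, A10:12, J28:8}
add D15 (QoS class 26) → {J8:47, J11:41, D15:26, A10:12, J28:8}
add P3 (QoS class 9) → {J8:47, J11:41, D15:26, A10:12, P3:9, J28:8}
transmit next → J8; now {J11:41, D15:26, A10:12, P3:9, J28:8}
add D12 (QoS class 54) → {D12:54, J11:41, D15:26, A10:12, P3:9, J28:8}
transmit next → D12; now {J11:41, D15:26, A10:12, P3:9, J28:8}
add J25 (QoS class 1) → {J11:41, D15:26, A10:12, P3:9, J28:8, J25:1}
update J11 to QoS class 45 → {J11:45, D15:26, A10:12, P3:9, J28:8, J25:1}
add D16 (QoS class 30) → {J11:45, D16:30, D15:26, A10:12, P3:9, J28:8, J25:1}
update P3 to QoS class 34 → {J11:45, P3:34, D16:30, D15:26, A10:12, J28:8, J25:1}
transmit next → J11; now {P3:34, D16:30, D15:26, A10:12, J28:8, J25:1}
update D15 to QoS class 36 → {D15:36, P3:34, D16:30, A10:12, J28:8, J25:1}
update P3 to QoS class 19 → {D15:36, D16:30, P3:19, A10:12, J28:8, J25:1}
update A10 to QoS class 48 → {A10:48, D15:36, D16:30, P3:19, J28:8, J25:1}
transmit next → A10; now {D15:36, D16:30, P3:19, J28:8, J25:1}
transmit next → D15; now {D16:30, P3:19, J28:8, J25:1}
transmit next → D16; now {P3:19, J28:8, J25:1}
transmit next → P3; now {J28:8, J25:1}
transmit next → J28; now {J25:1}
transmit next → J25; now {}

[J8, D12, J11, A10, D15, D16, P3, J28, J25]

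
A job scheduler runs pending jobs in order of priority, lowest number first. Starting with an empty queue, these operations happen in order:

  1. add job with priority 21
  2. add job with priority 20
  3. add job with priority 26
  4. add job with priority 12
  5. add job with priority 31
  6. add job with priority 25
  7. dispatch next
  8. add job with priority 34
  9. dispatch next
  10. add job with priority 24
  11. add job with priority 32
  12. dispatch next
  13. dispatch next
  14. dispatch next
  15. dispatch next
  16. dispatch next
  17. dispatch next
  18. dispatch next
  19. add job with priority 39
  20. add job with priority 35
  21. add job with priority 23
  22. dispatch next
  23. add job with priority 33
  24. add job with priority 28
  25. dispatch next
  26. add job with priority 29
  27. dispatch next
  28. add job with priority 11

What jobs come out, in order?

12 → 20 → 21 → 24 → 25 → 26 → 31 → 32 → 34 → 23 → 28 → 29

insert 21 → {21}
insert 20 → {20, 21}
insert 26 → {20, 21, 26}
insert 12 → {12, 20, 21, 26}
insert 31 → {12, 20, 21, 26, 31}
insert 25 → {12, 20, 21, 25, 26, 31}
dispatch next → 12; now {20, 21, 25, 26, 31}
insert 34 → {20, 21, 25, 26, 31, 34}
dispatch next → 20; now {21, 25, 26, 31, 34}
insert 24 → {21, 24, 25, 26, 31, 34}
insert 32 → {21, 24, 25, 26, 31, 32, 34}
dispatch next → 21; now {24, 25, 26, 31, 32, 34}
dispatch next → 24; now {25, 26, 31, 32, 34}
dispatch next → 25; now {26, 31, 32, 34}
dispatch next → 26; now {31, 32, 34}
dispatch next → 31; now {32, 34}
dispatch next → 32; now {34}
dispatch next → 34; now {}
insert 39 → {39}
insert 35 → {35, 39}
insert 23 → {23, 35, 39}
dispatch next → 23; now {35, 39}
insert 33 → {33, 35, 39}
insert 28 → {28, 33, 35, 39}
dispatch next → 28; now {33, 35, 39}
insert 29 → {29, 33, 35, 39}
dispatch next → 29; now {33, 35, 39}
insert 11 → {11, 33, 35, 39}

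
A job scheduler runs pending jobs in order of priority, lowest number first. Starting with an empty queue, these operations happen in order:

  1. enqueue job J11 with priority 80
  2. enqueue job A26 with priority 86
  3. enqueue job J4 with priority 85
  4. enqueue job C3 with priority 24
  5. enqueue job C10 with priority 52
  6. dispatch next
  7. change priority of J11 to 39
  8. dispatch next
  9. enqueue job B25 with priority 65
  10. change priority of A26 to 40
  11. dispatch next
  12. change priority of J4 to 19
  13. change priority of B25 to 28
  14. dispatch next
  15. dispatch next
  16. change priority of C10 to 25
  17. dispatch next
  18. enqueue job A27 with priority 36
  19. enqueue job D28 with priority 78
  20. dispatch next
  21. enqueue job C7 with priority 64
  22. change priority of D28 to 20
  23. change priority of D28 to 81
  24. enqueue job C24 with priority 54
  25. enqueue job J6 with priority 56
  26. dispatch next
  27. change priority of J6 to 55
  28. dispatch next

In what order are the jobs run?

add J11 (priority 80) → {J11:80}
add A26 (priority 86) → {J11:80, A26:86}
add J4 (priority 85) → {J11:80, J4:85, A26:86}
add C3 (priority 24) → {C3:24, J11:80, J4:85, A26:86}
add C10 (priority 52) → {C3:24, C10:52, J11:80, J4:85, A26:86}
dispatch next → C3; now {C10:52, J11:80, J4:85, A26:86}
update J11 to priority 39 → {J11:39, C10:52, J4:85, A26:86}
dispatch next → J11; now {C10:52, J4:85, A26:86}
add B25 (priority 65) → {C10:52, B25:65, J4:85, A26:86}
update A26 to priority 40 → {A26:40, C10:52, B25:65, J4:85}
dispatch next → A26; now {C10:52, B25:65, J4:85}
update J4 to priority 19 → {J4:19, C10:52, B25:65}
update B25 to priority 28 → {J4:19, B25:28, C10:52}
dispatch next → J4; now {B25:28, C10:52}
dispatch next → B25; now {C10:52}
update C10 to priority 25 → {C10:25}
dispatch next → C10; now {}
add A27 (priority 36) → {A27:36}
add D28 (priority 78) → {A27:36, D28:78}
dispatch next → A27; now {D28:78}
add C7 (priority 64) → {C7:64, D28:78}
update D28 to priority 20 → {D28:20, C7:64}
update D28 to priority 81 → {C7:64, D28:81}
add C24 (priority 54) → {C24:54, C7:64, D28:81}
add J6 (priority 56) → {C24:54, J6:56, C7:64, D28:81}
dispatch next → C24; now {J6:56, C7:64, D28:81}
update J6 to priority 55 → {J6:55, C7:64, D28:81}
dispatch next → J6; now {C7:64, D28:81}

C3, J11, A26, J4, B25, C10, A27, C24, J6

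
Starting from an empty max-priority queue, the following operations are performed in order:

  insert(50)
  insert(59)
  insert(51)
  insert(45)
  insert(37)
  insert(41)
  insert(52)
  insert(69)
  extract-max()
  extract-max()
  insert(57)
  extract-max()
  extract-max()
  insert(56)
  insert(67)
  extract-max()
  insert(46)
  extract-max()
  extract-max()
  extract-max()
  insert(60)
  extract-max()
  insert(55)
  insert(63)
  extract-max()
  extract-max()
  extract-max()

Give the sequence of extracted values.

insert 50 → {50}
insert 59 → {59, 50}
insert 51 → {59, 51, 50}
insert 45 → {59, 51, 50, 45}
insert 37 → {59, 51, 50, 45, 37}
insert 41 → {59, 51, 50, 45, 41, 37}
insert 52 → {59, 52, 51, 50, 45, 41, 37}
insert 69 → {69, 59, 52, 51, 50, 45, 41, 37}
extract-max → 69; now {59, 52, 51, 50, 45, 41, 37}
extract-max → 59; now {52, 51, 50, 45, 41, 37}
insert 57 → {57, 52, 51, 50, 45, 41, 37}
extract-max → 57; now {52, 51, 50, 45, 41, 37}
extract-max → 52; now {51, 50, 45, 41, 37}
insert 56 → {56, 51, 50, 45, 41, 37}
insert 67 → {67, 56, 51, 50, 45, 41, 37}
extract-max → 67; now {56, 51, 50, 45, 41, 37}
insert 46 → {56, 51, 50, 46, 45, 41, 37}
extract-max → 56; now {51, 50, 46, 45, 41, 37}
extract-max → 51; now {50, 46, 45, 41, 37}
extract-max → 50; now {46, 45, 41, 37}
insert 60 → {60, 46, 45, 41, 37}
extract-max → 60; now {46, 45, 41, 37}
insert 55 → {55, 46, 45, 41, 37}
insert 63 → {63, 55, 46, 45, 41, 37}
extract-max → 63; now {55, 46, 45, 41, 37}
extract-max → 55; now {46, 45, 41, 37}
extract-max → 46; now {45, 41, 37}

[69, 59, 57, 52, 67, 56, 51, 50, 60, 63, 55, 46]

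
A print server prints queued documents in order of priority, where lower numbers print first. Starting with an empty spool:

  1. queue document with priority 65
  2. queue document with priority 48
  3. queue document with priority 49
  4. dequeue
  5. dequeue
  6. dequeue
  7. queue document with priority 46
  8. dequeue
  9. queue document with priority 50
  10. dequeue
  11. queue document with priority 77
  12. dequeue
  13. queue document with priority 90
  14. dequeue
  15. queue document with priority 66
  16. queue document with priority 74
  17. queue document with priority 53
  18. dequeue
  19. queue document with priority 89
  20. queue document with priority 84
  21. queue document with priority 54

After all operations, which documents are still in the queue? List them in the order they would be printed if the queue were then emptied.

[54, 66, 74, 84, 89]

insert 65 → {65}
insert 48 → {48, 65}
insert 49 → {48, 49, 65}
dequeue → 48; now {49, 65}
dequeue → 49; now {65}
dequeue → 65; now {}
insert 46 → {46}
dequeue → 46; now {}
insert 50 → {50}
dequeue → 50; now {}
insert 77 → {77}
dequeue → 77; now {}
insert 90 → {90}
dequeue → 90; now {}
insert 66 → {66}
insert 74 → {66, 74}
insert 53 → {53, 66, 74}
dequeue → 53; now {66, 74}
insert 89 → {66, 74, 89}
insert 84 → {66, 74, 84, 89}
insert 54 → {54, 66, 74, 84, 89}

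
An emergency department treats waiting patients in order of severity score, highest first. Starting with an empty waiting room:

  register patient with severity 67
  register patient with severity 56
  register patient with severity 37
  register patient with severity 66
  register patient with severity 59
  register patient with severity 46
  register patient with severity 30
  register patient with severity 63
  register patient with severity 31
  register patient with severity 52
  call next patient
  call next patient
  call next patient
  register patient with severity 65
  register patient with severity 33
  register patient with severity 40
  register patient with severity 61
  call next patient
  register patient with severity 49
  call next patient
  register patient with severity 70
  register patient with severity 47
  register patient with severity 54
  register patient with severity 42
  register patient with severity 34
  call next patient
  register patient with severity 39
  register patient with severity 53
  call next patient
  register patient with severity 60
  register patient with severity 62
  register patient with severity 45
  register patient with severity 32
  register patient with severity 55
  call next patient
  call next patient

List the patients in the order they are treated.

insert 67 → {67}
insert 56 → {67, 56}
insert 37 → {67, 56, 37}
insert 66 → {67, 66, 56, 37}
insert 59 → {67, 66, 59, 56, 37}
insert 46 → {67, 66, 59, 56, 46, 37}
insert 30 → {67, 66, 59, 56, 46, 37, 30}
insert 63 → {67, 66, 63, 59, 56, 46, 37, 30}
insert 31 → {67, 66, 63, 59, 56, 46, 37, 31, 30}
insert 52 → {67, 66, 63, 59, 56, 52, 46, 37, 31, 30}
call next patient → 67; now {66, 63, 59, 56, 52, 46, 37, 31, 30}
call next patient → 66; now {63, 59, 56, 52, 46, 37, 31, 30}
call next patient → 63; now {59, 56, 52, 46, 37, 31, 30}
insert 65 → {65, 59, 56, 52, 46, 37, 31, 30}
insert 33 → {65, 59, 56, 52, 46, 37, 33, 31, 30}
insert 40 → {65, 59, 56, 52, 46, 40, 37, 33, 31, 30}
insert 61 → {65, 61, 59, 56, 52, 46, 40, 37, 33, 31, 30}
call next patient → 65; now {61, 59, 56, 52, 46, 40, 37, 33, 31, 30}
insert 49 → {61, 59, 56, 52, 49, 46, 40, 37, 33, 31, 30}
call next patient → 61; now {59, 56, 52, 49, 46, 40, 37, 33, 31, 30}
insert 70 → {70, 59, 56, 52, 49, 46, 40, 37, 33, 31, 30}
insert 47 → {70, 59, 56, 52, 49, 47, 46, 40, 37, 33, 31, 30}
insert 54 → {70, 59, 56, 54, 52, 49, 47, 46, 40, 37, 33, 31, 30}
insert 42 → {70, 59, 56, 54, 52, 49, 47, 46, 42, 40, 37, 33, 31, 30}
insert 34 → {70, 59, 56, 54, 52, 49, 47, 46, 42, 40, 37, 34, 33, 31, 30}
call next patient → 70; now {59, 56, 54, 52, 49, 47, 46, 42, 40, 37, 34, 33, 31, 30}
insert 39 → {59, 56, 54, 52, 49, 47, 46, 42, 40, 39, 37, 34, 33, 31, 30}
insert 53 → {59, 56, 54, 53, 52, 49, 47, 46, 42, 40, 39, 37, 34, 33, 31, 30}
call next patient → 59; now {56, 54, 53, 52, 49, 47, 46, 42, 40, 39, 37, 34, 33, 31, 30}
insert 60 → {60, 56, 54, 53, 52, 49, 47, 46, 42, 40, 39, 37, 34, 33, 31, 30}
insert 62 → {62, 60, 56, 54, 53, 52, 49, 47, 46, 42, 40, 39, 37, 34, 33, 31, 30}
insert 45 → {62, 60, 56, 54, 53, 52, 49, 47, 46, 45, 42, 40, 39, 37, 34, 33, 31, 30}
insert 32 → {62, 60, 56, 54, 53, 52, 49, 47, 46, 45, 42, 40, 39, 37, 34, 33, 32, 31, 30}
insert 55 → {62, 60, 56, 55, 54, 53, 52, 49, 47, 46, 45, 42, 40, 39, 37, 34, 33, 32, 31, 30}
call next patient → 62; now {60, 56, 55, 54, 53, 52, 49, 47, 46, 45, 42, 40, 39, 37, 34, 33, 32, 31, 30}
call next patient → 60; now {56, 55, 54, 53, 52, 49, 47, 46, 45, 42, 40, 39, 37, 34, 33, 32, 31, 30}

67 → 66 → 63 → 65 → 61 → 70 → 59 → 62 → 60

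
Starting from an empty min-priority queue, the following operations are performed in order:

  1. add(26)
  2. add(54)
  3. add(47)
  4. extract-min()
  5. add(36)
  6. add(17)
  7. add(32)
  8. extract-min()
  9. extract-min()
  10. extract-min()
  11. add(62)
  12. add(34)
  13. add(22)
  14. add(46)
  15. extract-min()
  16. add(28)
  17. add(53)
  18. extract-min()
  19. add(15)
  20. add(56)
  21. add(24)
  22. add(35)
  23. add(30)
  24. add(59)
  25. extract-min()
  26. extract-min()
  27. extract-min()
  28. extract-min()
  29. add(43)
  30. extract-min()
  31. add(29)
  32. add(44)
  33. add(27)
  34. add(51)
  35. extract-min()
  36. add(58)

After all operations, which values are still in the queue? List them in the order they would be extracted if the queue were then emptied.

[29, 43, 44, 46, 47, 51, 53, 54, 56, 58, 59, 62]

insert 26 → {26}
insert 54 → {26, 54}
insert 47 → {26, 47, 54}
extract-min → 26; now {47, 54}
insert 36 → {36, 47, 54}
insert 17 → {17, 36, 47, 54}
insert 32 → {17, 32, 36, 47, 54}
extract-min → 17; now {32, 36, 47, 54}
extract-min → 32; now {36, 47, 54}
extract-min → 36; now {47, 54}
insert 62 → {47, 54, 62}
insert 34 → {34, 47, 54, 62}
insert 22 → {22, 34, 47, 54, 62}
insert 46 → {22, 34, 46, 47, 54, 62}
extract-min → 22; now {34, 46, 47, 54, 62}
insert 28 → {28, 34, 46, 47, 54, 62}
insert 53 → {28, 34, 46, 47, 53, 54, 62}
extract-min → 28; now {34, 46, 47, 53, 54, 62}
insert 15 → {15, 34, 46, 47, 53, 54, 62}
insert 56 → {15, 34, 46, 47, 53, 54, 56, 62}
insert 24 → {15, 24, 34, 46, 47, 53, 54, 56, 62}
insert 35 → {15, 24, 34, 35, 46, 47, 53, 54, 56, 62}
insert 30 → {15, 24, 30, 34, 35, 46, 47, 53, 54, 56, 62}
insert 59 → {15, 24, 30, 34, 35, 46, 47, 53, 54, 56, 59, 62}
extract-min → 15; now {24, 30, 34, 35, 46, 47, 53, 54, 56, 59, 62}
extract-min → 24; now {30, 34, 35, 46, 47, 53, 54, 56, 59, 62}
extract-min → 30; now {34, 35, 46, 47, 53, 54, 56, 59, 62}
extract-min → 34; now {35, 46, 47, 53, 54, 56, 59, 62}
insert 43 → {35, 43, 46, 47, 53, 54, 56, 59, 62}
extract-min → 35; now {43, 46, 47, 53, 54, 56, 59, 62}
insert 29 → {29, 43, 46, 47, 53, 54, 56, 59, 62}
insert 44 → {29, 43, 44, 46, 47, 53, 54, 56, 59, 62}
insert 27 → {27, 29, 43, 44, 46, 47, 53, 54, 56, 59, 62}
insert 51 → {27, 29, 43, 44, 46, 47, 51, 53, 54, 56, 59, 62}
extract-min → 27; now {29, 43, 44, 46, 47, 51, 53, 54, 56, 59, 62}
insert 58 → {29, 43, 44, 46, 47, 51, 53, 54, 56, 58, 59, 62}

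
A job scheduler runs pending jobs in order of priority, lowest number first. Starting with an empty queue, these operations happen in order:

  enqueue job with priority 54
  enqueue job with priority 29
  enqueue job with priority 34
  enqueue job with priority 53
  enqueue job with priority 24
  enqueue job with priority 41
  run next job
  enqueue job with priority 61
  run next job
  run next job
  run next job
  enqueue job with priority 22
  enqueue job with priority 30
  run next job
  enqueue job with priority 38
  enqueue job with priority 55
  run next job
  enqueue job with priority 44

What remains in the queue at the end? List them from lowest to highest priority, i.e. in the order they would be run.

insert 54 → {54}
insert 29 → {29, 54}
insert 34 → {29, 34, 54}
insert 53 → {29, 34, 53, 54}
insert 24 → {24, 29, 34, 53, 54}
insert 41 → {24, 29, 34, 41, 53, 54}
run next job → 24; now {29, 34, 41, 53, 54}
insert 61 → {29, 34, 41, 53, 54, 61}
run next job → 29; now {34, 41, 53, 54, 61}
run next job → 34; now {41, 53, 54, 61}
run next job → 41; now {53, 54, 61}
insert 22 → {22, 53, 54, 61}
insert 30 → {22, 30, 53, 54, 61}
run next job → 22; now {30, 53, 54, 61}
insert 38 → {30, 38, 53, 54, 61}
insert 55 → {30, 38, 53, 54, 55, 61}
run next job → 30; now {38, 53, 54, 55, 61}
insert 44 → {38, 44, 53, 54, 55, 61}

[38, 44, 53, 54, 55, 61]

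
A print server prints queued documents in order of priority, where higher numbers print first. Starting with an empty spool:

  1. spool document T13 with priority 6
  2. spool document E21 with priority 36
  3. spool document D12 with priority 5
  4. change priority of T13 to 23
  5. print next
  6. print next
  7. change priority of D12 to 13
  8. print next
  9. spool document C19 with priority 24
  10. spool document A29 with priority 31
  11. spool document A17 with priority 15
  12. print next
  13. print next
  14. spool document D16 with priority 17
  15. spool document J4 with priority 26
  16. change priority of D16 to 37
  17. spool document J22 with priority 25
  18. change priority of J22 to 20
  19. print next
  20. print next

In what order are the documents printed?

add T13 (priority 6) → {T13:6}
add E21 (priority 36) → {E21:36, T13:6}
add D12 (priority 5) → {E21:36, T13:6, D12:5}
update T13 to priority 23 → {E21:36, T13:23, D12:5}
print next → E21; now {T13:23, D12:5}
print next → T13; now {D12:5}
update D12 to priority 13 → {D12:13}
print next → D12; now {}
add C19 (priority 24) → {C19:24}
add A29 (priority 31) → {A29:31, C19:24}
add A17 (priority 15) → {A29:31, C19:24, A17:15}
print next → A29; now {C19:24, A17:15}
print next → C19; now {A17:15}
add D16 (priority 17) → {D16:17, A17:15}
add J4 (priority 26) → {J4:26, D16:17, A17:15}
update D16 to priority 37 → {D16:37, J4:26, A17:15}
add J22 (priority 25) → {D16:37, J4:26, J22:25, A17:15}
update J22 to priority 20 → {D16:37, J4:26, J22:20, A17:15}
print next → D16; now {J4:26, J22:20, A17:15}
print next → J4; now {J22:20, A17:15}

[E21, T13, D12, A29, C19, D16, J4]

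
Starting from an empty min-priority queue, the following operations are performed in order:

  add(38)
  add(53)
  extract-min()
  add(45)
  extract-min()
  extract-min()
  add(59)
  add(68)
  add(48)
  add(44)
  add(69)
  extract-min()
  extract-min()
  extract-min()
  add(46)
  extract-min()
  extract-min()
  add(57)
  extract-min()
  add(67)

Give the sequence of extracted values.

[38, 45, 53, 44, 48, 59, 46, 68, 57]

insert 38 → {38}
insert 53 → {38, 53}
extract-min → 38; now {53}
insert 45 → {45, 53}
extract-min → 45; now {53}
extract-min → 53; now {}
insert 59 → {59}
insert 68 → {59, 68}
insert 48 → {48, 59, 68}
insert 44 → {44, 48, 59, 68}
insert 69 → {44, 48, 59, 68, 69}
extract-min → 44; now {48, 59, 68, 69}
extract-min → 48; now {59, 68, 69}
extract-min → 59; now {68, 69}
insert 46 → {46, 68, 69}
extract-min → 46; now {68, 69}
extract-min → 68; now {69}
insert 57 → {57, 69}
extract-min → 57; now {69}
insert 67 → {67, 69}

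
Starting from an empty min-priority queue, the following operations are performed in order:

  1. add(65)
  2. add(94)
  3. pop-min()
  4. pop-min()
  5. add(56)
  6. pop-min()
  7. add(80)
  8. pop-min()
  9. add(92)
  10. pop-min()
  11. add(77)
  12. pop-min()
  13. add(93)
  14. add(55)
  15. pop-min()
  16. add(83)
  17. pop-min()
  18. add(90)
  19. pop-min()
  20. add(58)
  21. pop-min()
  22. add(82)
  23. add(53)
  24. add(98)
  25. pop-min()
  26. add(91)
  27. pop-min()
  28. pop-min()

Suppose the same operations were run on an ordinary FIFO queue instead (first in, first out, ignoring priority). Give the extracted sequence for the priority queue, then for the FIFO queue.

insert 65 → {65}
insert 94 → {65, 94}
pop-min → 65; now {94}
pop-min → 94; now {}
insert 56 → {56}
pop-min → 56; now {}
insert 80 → {80}
pop-min → 80; now {}
insert 92 → {92}
pop-min → 92; now {}
insert 77 → {77}
pop-min → 77; now {}
insert 93 → {93}
insert 55 → {55, 93}
pop-min → 55; now {93}
insert 83 → {83, 93}
pop-min → 83; now {93}
insert 90 → {90, 93}
pop-min → 90; now {93}
insert 58 → {58, 93}
pop-min → 58; now {93}
insert 82 → {82, 93}
insert 53 → {53, 82, 93}
insert 98 → {53, 82, 93, 98}
pop-min → 53; now {82, 93, 98}
insert 91 → {82, 91, 93, 98}
pop-min → 82; now {91, 93, 98}
pop-min → 91; now {93, 98}

priority queue: 65 → 94 → 56 → 80 → 92 → 77 → 55 → 83 → 90 → 58 → 53 → 82 → 91; FIFO queue: 65 → 94 → 56 → 80 → 92 → 77 → 93 → 55 → 83 → 90 → 58 → 82 → 53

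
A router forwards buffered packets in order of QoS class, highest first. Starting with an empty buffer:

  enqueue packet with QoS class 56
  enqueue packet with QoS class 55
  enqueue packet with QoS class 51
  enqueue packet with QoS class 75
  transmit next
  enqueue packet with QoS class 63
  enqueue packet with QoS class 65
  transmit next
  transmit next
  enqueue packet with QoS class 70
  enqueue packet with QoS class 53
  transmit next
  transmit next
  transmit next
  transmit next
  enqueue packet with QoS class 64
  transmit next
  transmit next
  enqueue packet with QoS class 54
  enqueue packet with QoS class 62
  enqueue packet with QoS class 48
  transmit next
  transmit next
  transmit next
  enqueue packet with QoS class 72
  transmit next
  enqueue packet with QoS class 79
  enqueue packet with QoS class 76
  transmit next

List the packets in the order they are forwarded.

insert 56 → {56}
insert 55 → {56, 55}
insert 51 → {56, 55, 51}
insert 75 → {75, 56, 55, 51}
transmit next → 75; now {56, 55, 51}
insert 63 → {63, 56, 55, 51}
insert 65 → {65, 63, 56, 55, 51}
transmit next → 65; now {63, 56, 55, 51}
transmit next → 63; now {56, 55, 51}
insert 70 → {70, 56, 55, 51}
insert 53 → {70, 56, 55, 53, 51}
transmit next → 70; now {56, 55, 53, 51}
transmit next → 56; now {55, 53, 51}
transmit next → 55; now {53, 51}
transmit next → 53; now {51}
insert 64 → {64, 51}
transmit next → 64; now {51}
transmit next → 51; now {}
insert 54 → {54}
insert 62 → {62, 54}
insert 48 → {62, 54, 48}
transmit next → 62; now {54, 48}
transmit next → 54; now {48}
transmit next → 48; now {}
insert 72 → {72}
transmit next → 72; now {}
insert 79 → {79}
insert 76 → {79, 76}
transmit next → 79; now {76}

[75, 65, 63, 70, 56, 55, 53, 64, 51, 62, 54, 48, 72, 79]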